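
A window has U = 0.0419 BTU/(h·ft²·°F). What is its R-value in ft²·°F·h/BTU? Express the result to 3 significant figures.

R = 1/U = 1/0.0419 = 23.87

23.9 ft²·°F·h/BTU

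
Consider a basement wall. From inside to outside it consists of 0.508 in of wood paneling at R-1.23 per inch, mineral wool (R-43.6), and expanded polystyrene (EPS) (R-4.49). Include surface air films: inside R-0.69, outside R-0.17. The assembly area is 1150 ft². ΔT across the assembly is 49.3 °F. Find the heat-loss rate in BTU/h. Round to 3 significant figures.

0.508 × 1.23 = 0.6248
R_total = 0.69 + 0.6248 + 43.6 + 4.49 + 0.17 = 49.57 ft²·°F·h/BTU
Q = A·ΔT/R = 1150 × 49.3 / 49.57 = 1144 BTU/h

1140 BTU/h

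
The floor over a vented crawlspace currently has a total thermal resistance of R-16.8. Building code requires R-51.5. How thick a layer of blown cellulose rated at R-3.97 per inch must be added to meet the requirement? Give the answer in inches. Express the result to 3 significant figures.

8.74 in

ΔR = 51.5 − 16.8 = 34.7 ft²·°F·h/BTU
L = ΔR / (R/in) = 34.7/3.97 = 8.741 in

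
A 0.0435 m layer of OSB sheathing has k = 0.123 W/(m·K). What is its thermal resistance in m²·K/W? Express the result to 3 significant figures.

R = L/k = 0.0435/0.123 = 0.3537 m²·K/W

0.354 m²·K/W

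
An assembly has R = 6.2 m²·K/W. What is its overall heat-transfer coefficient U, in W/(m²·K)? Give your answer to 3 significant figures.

U = 1/R = 1/6.2 = 0.1613

0.161 W/(m²·K)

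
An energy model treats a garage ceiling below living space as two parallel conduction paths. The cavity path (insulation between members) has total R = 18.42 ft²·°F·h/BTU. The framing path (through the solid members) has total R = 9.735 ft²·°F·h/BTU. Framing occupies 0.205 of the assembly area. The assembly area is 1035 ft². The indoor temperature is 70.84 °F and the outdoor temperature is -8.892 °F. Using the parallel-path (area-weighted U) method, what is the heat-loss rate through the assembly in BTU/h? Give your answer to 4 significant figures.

5299 BTU/h

U_eff = 0.795/18.42 + 0.205/9.735 = 0.04316 + 0.021058 = 0.064218
R_eff = 1/U_eff = 15.572 ft²·°F·h/BTU
Q = 1035 × (70.84 − (-8.892)) / 15.572 = 5299.4 BTU/h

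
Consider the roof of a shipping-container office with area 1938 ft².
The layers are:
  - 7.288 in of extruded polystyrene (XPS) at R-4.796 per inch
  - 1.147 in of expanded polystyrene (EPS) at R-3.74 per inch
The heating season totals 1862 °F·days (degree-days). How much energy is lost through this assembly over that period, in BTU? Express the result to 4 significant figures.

2207000 BTU

7.288 × 4.796 = 34.953
1.147 × 3.74 = 4.2898
R_total = 34.953 + 4.2898 = 39.243 ft²·°F·h/BTU
E = A × HDD × 24 / R = 1938 × 1862 × 24 / 39.243 = 2206900 BTU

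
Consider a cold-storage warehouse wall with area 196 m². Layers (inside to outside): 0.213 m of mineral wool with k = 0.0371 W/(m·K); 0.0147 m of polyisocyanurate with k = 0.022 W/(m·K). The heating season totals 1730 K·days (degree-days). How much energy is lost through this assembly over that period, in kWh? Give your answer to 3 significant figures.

0.213/0.0371 = 5.741
0.0147/0.022 = 0.6682
R_total = 5.741 + 0.6682 = 6.409 m²·K/W
E = A × HDD × 24 / R / 1000 = 196 × 1730 × 24 / 6.409 / 1000 = 1270 kWh

1270 kWh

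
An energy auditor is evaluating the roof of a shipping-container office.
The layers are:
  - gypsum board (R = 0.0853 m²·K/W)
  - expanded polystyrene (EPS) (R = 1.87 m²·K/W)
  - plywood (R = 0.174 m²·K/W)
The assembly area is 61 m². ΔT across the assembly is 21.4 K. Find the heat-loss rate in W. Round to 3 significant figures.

R_total = 0.0853 + 1.87 + 0.174 = 2.129 m²·K/W
Q = A·ΔT/R = 61 × 21.4 / 2.129 = 613.1 W

613 W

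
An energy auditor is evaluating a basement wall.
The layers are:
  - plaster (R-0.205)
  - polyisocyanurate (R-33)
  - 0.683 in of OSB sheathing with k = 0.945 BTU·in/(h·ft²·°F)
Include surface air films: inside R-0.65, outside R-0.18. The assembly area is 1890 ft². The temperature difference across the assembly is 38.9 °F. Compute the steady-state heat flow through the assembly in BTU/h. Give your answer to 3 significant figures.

2120 BTU/h

0.683/0.945 = 0.7228
R_total = 0.65 + 0.205 + 33 + 0.7228 + 0.18 = 34.76 ft²·°F·h/BTU
Q = A·ΔT/R = 1890 × 38.9 / 34.76 = 2115 BTU/h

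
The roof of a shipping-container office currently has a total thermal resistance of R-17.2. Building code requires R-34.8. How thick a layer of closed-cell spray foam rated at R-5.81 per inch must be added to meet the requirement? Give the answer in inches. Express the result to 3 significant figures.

3.03 in

ΔR = 34.8 − 17.2 = 17.6 ft²·°F·h/BTU
L = ΔR / (R/in) = 17.6/5.81 = 3.029 in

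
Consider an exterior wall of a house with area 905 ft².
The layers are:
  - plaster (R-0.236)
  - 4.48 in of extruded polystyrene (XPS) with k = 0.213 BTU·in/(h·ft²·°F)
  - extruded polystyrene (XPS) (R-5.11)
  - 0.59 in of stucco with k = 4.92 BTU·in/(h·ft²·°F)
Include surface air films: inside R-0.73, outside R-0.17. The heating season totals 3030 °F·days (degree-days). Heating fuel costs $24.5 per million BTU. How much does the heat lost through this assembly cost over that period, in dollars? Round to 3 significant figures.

58.8 dollars

4.48/0.213 = 21.03
0.59/4.92 = 0.1199
R_total = 0.73 + 0.236 + 21.03 + 5.11 + 0.1199 + 0.17 = 27.4 ft²·°F·h/BTU
E = A × HDD × 24 / R = 905 × 3030 × 24 / 27.4 = 2402000 BTU
Cost = 2402000/10⁶ × 24.5 = $58.85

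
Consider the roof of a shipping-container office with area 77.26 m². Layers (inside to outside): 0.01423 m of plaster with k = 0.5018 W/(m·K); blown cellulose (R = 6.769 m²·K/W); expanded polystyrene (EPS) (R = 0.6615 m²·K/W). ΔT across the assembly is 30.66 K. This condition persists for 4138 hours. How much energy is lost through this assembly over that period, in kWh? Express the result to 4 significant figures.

0.01423/0.5018 = 0.028358
R_total = 0.028358 + 6.769 + 0.6615 = 7.4589 m²·K/W
Q = 77.26 × 30.66 / 7.4589 = 317.58 W
E = 317.58 W × 4138 h / 1000 = 1314.2 kWh

1314 kWh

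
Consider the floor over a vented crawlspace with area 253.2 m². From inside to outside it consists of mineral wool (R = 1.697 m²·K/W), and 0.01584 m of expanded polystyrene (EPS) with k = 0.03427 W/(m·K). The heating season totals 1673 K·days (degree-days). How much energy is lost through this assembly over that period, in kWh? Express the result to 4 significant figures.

4708 kWh

0.01584/0.03427 = 0.46221
R_total = 1.697 + 0.46221 = 2.1592 m²·K/W
E = A × HDD × 24 / R / 1000 = 253.2 × 1673 × 24 / 2.1592 / 1000 = 4708.4 kWh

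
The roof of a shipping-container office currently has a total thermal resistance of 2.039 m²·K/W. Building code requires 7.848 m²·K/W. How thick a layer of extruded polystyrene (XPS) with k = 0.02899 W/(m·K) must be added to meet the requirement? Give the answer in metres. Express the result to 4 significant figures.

0.1684 m

ΔR = 7.848 − 2.039 = 5.809 m²·K/W
L = ΔR × k = 5.809 × 0.02899 = 0.1684 m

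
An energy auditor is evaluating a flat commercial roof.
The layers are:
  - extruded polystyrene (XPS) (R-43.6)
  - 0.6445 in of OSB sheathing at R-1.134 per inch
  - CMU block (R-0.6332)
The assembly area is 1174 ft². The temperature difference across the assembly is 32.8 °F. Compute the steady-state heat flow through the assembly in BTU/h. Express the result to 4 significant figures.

856.4 BTU/h

0.6445 × 1.134 = 0.73086
R_total = 43.6 + 0.73086 + 0.6332 = 44.964 ft²·°F·h/BTU
Q = A·ΔT/R = 1174 × 32.8 / 44.964 = 856.4 BTU/h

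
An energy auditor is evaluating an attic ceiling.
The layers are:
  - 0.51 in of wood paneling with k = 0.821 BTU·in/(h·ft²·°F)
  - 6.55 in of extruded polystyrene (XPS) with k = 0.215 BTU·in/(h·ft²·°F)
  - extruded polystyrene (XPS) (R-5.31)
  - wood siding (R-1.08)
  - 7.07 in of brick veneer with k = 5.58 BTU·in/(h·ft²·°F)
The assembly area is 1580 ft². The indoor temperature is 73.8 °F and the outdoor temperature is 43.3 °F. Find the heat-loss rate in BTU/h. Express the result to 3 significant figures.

0.51/0.821 = 0.6212
6.55/0.215 = 30.47
7.07/5.58 = 1.267
R_total = 0.6212 + 30.47 + 5.31 + 1.08 + 1.267 = 38.74 ft²·°F·h/BTU
Q = A·ΔT/R = 1580 × (73.8 − 43.3) / 38.74 = 1244 BTU/h

1240 BTU/h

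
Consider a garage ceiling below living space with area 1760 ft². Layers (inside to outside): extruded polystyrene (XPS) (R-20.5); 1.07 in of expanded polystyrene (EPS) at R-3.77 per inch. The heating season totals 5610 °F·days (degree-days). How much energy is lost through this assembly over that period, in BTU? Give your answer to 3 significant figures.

1.07 × 3.77 = 4.034
R_total = 20.5 + 4.034 = 24.53 ft²·°F·h/BTU
E = A × HDD × 24 / R = 1760 × 5610 × 24 / 24.53 = 9659000 BTU

9660000 BTU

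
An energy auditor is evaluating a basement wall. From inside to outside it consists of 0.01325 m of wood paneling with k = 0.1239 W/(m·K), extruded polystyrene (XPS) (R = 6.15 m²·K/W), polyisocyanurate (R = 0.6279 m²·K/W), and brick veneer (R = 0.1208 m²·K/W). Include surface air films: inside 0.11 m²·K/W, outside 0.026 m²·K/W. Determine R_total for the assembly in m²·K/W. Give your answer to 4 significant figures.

0.01325/0.1239 = 0.10694
R_total = 0.11 + 0.10694 + 6.15 + 0.6279 + 0.1208 + 0.026 = 7.1416 m²·K/W

7.142 m²·K/W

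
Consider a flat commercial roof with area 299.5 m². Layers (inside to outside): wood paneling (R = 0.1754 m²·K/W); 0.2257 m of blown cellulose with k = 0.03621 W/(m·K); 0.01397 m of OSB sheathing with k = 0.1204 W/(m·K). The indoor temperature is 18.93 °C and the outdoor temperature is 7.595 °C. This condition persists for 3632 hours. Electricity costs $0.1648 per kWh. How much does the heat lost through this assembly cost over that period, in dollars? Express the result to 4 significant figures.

311.4 dollars

0.2257/0.03621 = 6.2331
0.01397/0.1204 = 0.11603
R_total = 0.1754 + 6.2331 + 0.11603 = 6.5245 m²·K/W
Q = 299.5 × (18.93 − 7.595) / 6.5245 = 520.32 W
E = 520.32 W × 3632 h / 1000 = 1889.8 kWh
Cost = 1889.8 × 0.1648 = $311.44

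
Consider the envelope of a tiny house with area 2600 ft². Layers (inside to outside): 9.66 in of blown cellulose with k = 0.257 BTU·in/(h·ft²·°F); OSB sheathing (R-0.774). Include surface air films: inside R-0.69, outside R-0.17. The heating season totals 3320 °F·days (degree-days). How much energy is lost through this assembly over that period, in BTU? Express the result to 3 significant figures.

5280000 BTU

9.66/0.257 = 37.59
R_total = 0.69 + 37.59 + 0.774 + 0.17 = 39.22 ft²·°F·h/BTU
E = A × HDD × 24 / R = 2600 × 3320 × 24 / 39.22 = 5282000 BTU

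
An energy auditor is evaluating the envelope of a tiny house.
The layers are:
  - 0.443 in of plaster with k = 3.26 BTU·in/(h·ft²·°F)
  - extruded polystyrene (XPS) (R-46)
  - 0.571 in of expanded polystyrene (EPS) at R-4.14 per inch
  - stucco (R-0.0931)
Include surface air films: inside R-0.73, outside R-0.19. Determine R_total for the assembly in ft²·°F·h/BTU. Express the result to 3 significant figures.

49.5 ft²·°F·h/BTU

0.443/3.26 = 0.1359
0.571 × 4.14 = 2.364
R_total = 0.73 + 0.1359 + 46 + 2.364 + 0.0931 + 0.19 = 49.51 ft²·°F·h/BTU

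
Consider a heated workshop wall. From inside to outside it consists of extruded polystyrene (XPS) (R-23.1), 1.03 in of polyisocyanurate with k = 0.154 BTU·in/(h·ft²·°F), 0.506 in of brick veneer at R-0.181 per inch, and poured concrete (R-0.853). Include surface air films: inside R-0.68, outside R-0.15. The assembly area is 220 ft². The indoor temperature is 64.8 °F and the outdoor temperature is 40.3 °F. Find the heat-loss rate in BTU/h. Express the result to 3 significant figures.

1.03/0.154 = 6.688
0.506 × 0.181 = 0.09159
R_total = 0.68 + 23.1 + 6.688 + 0.09159 + 0.853 + 0.15 = 31.56 ft²·°F·h/BTU
Q = A·ΔT/R = 220 × (64.8 − 40.3) / 31.56 = 170.8 BTU/h

171 BTU/h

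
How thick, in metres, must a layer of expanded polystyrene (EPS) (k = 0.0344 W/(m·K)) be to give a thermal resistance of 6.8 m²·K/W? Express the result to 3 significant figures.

0.234 m

L = R·k = 6.8 × 0.0344 = 0.2339 m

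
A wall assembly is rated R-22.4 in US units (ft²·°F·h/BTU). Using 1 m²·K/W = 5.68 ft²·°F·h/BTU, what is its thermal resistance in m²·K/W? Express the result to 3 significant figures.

3.94 m²·K/W

R_SI = 22.4/5.68 = 3.944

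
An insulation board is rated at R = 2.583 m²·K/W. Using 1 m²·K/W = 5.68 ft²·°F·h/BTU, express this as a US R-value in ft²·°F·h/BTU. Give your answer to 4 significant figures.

14.67 ft²·°F·h/BTU

R_US = 2.583 × 5.68 = 14.671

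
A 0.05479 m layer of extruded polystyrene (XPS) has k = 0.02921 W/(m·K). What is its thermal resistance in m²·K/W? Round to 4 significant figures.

1.876 m²·K/W

R = L/k = 0.05479/0.02921 = 1.8757 m²·K/W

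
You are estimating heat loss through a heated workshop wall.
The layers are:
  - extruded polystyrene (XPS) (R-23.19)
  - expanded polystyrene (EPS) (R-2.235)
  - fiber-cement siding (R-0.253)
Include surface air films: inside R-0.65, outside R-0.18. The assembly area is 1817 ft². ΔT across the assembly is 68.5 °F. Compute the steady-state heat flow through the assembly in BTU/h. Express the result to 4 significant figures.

4695 BTU/h

R_total = 0.65 + 23.19 + 2.235 + 0.253 + 0.18 = 26.508 ft²·°F·h/BTU
Q = A·ΔT/R = 1817 × 68.5 / 26.508 = 4695.4 BTU/h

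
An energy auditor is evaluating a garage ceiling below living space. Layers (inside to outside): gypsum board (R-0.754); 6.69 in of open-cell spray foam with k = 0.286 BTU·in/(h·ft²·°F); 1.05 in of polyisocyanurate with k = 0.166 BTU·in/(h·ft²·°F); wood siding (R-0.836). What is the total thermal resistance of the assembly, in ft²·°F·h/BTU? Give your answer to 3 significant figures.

31.3 ft²·°F·h/BTU

6.69/0.286 = 23.39
1.05/0.166 = 6.325
R_total = 0.754 + 23.39 + 6.325 + 0.836 = 31.31 ft²·°F·h/BTU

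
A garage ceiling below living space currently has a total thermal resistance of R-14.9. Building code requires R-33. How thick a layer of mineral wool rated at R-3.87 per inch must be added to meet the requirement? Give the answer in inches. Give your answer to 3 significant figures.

ΔR = 33 − 14.9 = 18.1 ft²·°F·h/BTU
L = ΔR / (R/in) = 18.1/3.87 = 4.677 in

4.68 in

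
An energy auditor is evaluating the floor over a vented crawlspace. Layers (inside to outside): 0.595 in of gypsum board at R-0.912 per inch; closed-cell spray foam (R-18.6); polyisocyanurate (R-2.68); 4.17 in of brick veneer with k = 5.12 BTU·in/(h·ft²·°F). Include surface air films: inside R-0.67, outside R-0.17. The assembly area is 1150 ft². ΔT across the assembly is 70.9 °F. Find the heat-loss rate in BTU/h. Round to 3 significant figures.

3470 BTU/h

0.595 × 0.912 = 0.5426
4.17/5.12 = 0.8145
R_total = 0.67 + 0.5426 + 18.6 + 2.68 + 0.8145 + 0.17 = 23.48 ft²·°F·h/BTU
Q = A·ΔT/R = 1150 × 70.9 / 23.48 = 3473 BTU/h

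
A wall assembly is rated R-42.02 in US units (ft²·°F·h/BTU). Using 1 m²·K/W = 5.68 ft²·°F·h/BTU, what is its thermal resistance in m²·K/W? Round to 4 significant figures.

7.398 m²·K/W

R_SI = 42.02/5.68 = 7.3979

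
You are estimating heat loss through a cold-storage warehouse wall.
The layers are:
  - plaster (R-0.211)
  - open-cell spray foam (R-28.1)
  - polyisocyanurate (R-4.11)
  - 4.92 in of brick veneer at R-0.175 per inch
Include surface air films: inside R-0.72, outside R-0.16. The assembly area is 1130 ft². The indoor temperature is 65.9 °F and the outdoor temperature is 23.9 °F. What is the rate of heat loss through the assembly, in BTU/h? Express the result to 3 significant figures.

1390 BTU/h

4.92 × 0.175 = 0.861
R_total = 0.72 + 0.211 + 28.1 + 4.11 + 0.861 + 0.16 = 34.16 ft²·°F·h/BTU
Q = A·ΔT/R = 1130 × (65.9 − 23.9) / 34.16 = 1389 BTU/h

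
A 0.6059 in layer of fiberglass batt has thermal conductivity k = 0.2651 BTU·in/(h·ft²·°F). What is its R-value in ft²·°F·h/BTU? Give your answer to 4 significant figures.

2.286 ft²·°F·h/BTU

R = L/k = 0.6059/0.2651 = 2.2856 ft²·°F·h/BTU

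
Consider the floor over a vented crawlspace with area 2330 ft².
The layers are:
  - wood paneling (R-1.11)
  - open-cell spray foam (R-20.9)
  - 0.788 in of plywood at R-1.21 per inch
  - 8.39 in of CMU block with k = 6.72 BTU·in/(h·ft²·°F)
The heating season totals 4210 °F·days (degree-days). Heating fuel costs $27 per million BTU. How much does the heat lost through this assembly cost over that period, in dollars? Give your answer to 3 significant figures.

0.788 × 1.21 = 0.9535
8.39/6.72 = 1.249
R_total = 1.11 + 20.9 + 0.9535 + 1.249 = 24.21 ft²·°F·h/BTU
E = A × HDD × 24 / R = 2330 × 4210 × 24 / 24.21 = 9723000 BTU
Cost = 9723000/10⁶ × 27 = $262.5

263 dollars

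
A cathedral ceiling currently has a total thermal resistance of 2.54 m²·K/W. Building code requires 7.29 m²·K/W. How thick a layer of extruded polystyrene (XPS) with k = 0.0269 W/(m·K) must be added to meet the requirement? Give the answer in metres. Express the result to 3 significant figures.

0.128 m

ΔR = 7.29 − 2.54 = 4.75 m²·K/W
L = ΔR × k = 4.75 × 0.0269 = 0.1278 m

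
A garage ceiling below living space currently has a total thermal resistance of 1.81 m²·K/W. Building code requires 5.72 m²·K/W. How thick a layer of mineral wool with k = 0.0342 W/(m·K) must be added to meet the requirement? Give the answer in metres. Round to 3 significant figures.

0.134 m

ΔR = 5.72 − 1.81 = 3.91 m²·K/W
L = ΔR × k = 3.91 × 0.0342 = 0.1337 m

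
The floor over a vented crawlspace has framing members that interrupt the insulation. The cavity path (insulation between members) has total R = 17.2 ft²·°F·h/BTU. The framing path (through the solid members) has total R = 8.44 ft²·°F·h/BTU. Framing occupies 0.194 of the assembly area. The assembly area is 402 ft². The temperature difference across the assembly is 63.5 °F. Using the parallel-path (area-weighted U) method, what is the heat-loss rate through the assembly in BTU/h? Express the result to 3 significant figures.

1780 BTU/h

U_eff = 0.806/17.2 + 0.194/8.44 = 0.04686 + 0.02299 = 0.06985
R_eff = 1/U_eff = 14.32 ft²·°F·h/BTU
Q = 402 × 63.5 / 14.32 = 1783 BTU/h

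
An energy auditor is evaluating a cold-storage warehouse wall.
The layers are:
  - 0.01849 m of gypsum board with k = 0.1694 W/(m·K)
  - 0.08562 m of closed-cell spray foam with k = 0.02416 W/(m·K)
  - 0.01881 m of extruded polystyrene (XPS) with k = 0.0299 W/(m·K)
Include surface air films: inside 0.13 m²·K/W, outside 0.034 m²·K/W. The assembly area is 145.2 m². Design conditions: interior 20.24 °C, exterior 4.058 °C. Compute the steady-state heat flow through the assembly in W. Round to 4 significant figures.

0.01849/0.1694 = 0.10915
0.08562/0.02416 = 3.5439
0.01881/0.0299 = 0.6291
R_total = 0.13 + 0.10915 + 3.5439 + 0.6291 + 0.034 = 4.4461 m²·K/W
Q = A·ΔT/R = 145.2 × (20.24 − 4.058) / 4.4461 = 528.47 W

528.5 W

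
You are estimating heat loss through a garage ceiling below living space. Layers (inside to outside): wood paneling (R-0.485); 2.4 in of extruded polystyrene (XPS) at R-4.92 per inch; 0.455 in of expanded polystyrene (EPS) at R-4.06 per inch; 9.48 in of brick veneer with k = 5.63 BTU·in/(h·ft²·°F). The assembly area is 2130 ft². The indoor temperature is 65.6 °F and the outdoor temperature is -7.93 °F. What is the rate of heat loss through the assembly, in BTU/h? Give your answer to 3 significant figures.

9900 BTU/h

2.4 × 4.92 = 11.81
0.455 × 4.06 = 1.847
9.48/5.63 = 1.684
R_total = 0.485 + 11.81 + 1.847 + 1.684 = 15.82 ft²·°F·h/BTU
Q = A·ΔT/R = 2130 × (65.6 − (-7.93)) / 15.82 = 9897 BTU/h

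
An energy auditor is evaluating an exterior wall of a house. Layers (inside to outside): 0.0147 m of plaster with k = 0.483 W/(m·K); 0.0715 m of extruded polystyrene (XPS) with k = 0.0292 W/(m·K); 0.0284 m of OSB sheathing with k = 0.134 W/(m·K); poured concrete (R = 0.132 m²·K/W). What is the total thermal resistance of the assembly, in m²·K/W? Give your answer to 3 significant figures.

0.0147/0.483 = 0.03043
0.0715/0.0292 = 2.449
0.0284/0.134 = 0.2119
R_total = 0.03043 + 2.449 + 0.2119 + 0.132 = 2.823 m²·K/W

2.82 m²·K/W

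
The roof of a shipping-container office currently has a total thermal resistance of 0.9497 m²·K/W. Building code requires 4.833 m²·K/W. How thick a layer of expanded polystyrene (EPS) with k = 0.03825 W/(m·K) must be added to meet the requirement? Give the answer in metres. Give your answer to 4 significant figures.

0.1485 m

ΔR = 4.833 − 0.9497 = 3.8833 m²·K/W
L = ΔR × k = 3.8833 × 0.03825 = 0.14854 m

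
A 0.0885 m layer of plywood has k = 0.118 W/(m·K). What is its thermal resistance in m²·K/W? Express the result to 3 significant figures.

R = L/k = 0.0885/0.118 = 0.75 m²·K/W

0.750 m²·K/W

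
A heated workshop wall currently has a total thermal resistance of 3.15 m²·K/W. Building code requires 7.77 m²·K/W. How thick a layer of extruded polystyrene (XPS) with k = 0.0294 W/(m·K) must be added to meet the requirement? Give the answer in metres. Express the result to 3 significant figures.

0.136 m

ΔR = 7.77 − 3.15 = 4.62 m²·K/W
L = ΔR × k = 4.62 × 0.0294 = 0.1358 m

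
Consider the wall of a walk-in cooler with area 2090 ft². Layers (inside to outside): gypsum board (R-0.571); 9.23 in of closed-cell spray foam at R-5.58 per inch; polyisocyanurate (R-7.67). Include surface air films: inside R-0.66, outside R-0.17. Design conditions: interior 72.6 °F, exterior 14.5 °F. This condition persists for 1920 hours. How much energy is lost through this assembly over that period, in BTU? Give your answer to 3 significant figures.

3850000 BTU

9.23 × 5.58 = 51.5
R_total = 0.66 + 0.571 + 51.5 + 7.67 + 0.17 = 60.57 ft²·°F·h/BTU
Q = 2090 × (72.6 − 14.5) / 60.57 = 2005 BTU/h
E = 2005 × 1920 = 3849000 BTU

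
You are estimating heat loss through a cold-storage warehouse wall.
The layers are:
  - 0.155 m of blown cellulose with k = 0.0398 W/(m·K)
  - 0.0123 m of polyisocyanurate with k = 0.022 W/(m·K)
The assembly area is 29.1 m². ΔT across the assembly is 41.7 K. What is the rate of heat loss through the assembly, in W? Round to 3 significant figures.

272 W

0.155/0.0398 = 3.894
0.0123/0.022 = 0.5591
R_total = 3.894 + 0.5591 = 4.454 m²·K/W
Q = A·ΔT/R = 29.1 × 41.7 / 4.454 = 272.5 W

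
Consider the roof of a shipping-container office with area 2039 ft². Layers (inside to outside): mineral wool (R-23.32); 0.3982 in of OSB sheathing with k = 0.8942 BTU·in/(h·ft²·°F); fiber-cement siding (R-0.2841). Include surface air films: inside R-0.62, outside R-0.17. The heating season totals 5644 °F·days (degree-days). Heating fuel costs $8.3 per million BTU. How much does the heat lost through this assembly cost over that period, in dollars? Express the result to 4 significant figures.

0.3982/0.8942 = 0.44531
R_total = 0.62 + 23.32 + 0.44531 + 0.2841 + 0.17 = 24.839 ft²·°F·h/BTU
E = A × HDD × 24 / R = 2039 × 5644 × 24 / 24.839 = 11119000 BTU
Cost = 11119000/10⁶ × 8.3 = $92.289

92.29 dollars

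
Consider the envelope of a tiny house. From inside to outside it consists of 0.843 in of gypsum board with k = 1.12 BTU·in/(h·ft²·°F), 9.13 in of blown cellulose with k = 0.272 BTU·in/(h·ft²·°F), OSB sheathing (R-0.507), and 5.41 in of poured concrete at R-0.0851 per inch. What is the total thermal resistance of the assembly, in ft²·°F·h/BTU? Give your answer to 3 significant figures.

0.843/1.12 = 0.7527
9.13/0.272 = 33.57
5.41 × 0.0851 = 0.4604
R_total = 0.7527 + 33.57 + 0.507 + 0.4604 = 35.29 ft²·°F·h/BTU

35.3 ft²·°F·h/BTU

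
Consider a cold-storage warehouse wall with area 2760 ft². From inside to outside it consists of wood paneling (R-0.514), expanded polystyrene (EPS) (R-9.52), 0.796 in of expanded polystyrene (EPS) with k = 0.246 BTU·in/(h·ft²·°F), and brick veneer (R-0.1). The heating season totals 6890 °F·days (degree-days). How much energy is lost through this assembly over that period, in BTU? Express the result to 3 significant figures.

34100000 BTU

0.796/0.246 = 3.236
R_total = 0.514 + 9.52 + 3.236 + 0.1 = 13.37 ft²·°F·h/BTU
E = A × HDD × 24 / R = 2760 × 6890 × 24 / 13.37 = 34140000 BTU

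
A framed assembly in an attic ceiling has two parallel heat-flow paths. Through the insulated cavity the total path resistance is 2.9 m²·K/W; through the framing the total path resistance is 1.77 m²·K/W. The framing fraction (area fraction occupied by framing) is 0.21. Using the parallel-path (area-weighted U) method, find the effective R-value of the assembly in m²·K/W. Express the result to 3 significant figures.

U_eff = 0.79/2.9 + 0.21/1.77 = 0.2724 + 0.1186 = 0.3911
R_eff = 1/U_eff = 2.557 m²·K/W

2.56 m²·K/W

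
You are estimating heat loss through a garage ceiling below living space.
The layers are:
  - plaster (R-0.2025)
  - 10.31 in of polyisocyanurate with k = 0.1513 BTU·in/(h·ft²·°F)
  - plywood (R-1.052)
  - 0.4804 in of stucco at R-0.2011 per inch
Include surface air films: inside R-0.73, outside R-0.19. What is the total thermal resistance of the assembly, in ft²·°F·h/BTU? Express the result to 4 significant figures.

10.31/0.1513 = 68.143
0.4804 × 0.2011 = 0.096608
R_total = 0.73 + 0.2025 + 68.143 + 1.052 + 0.096608 + 0.19 = 70.414 ft²·°F·h/BTU

70.41 ft²·°F·h/BTU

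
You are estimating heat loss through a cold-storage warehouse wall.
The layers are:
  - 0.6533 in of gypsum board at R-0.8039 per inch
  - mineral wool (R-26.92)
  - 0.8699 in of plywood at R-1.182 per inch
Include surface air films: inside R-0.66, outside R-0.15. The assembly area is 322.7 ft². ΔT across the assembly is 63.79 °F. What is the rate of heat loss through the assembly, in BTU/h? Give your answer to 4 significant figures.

703.0 BTU/h

0.6533 × 0.8039 = 0.52519
0.8699 × 1.182 = 1.0282
R_total = 0.66 + 0.52519 + 26.92 + 1.0282 + 0.15 = 29.283 ft²·°F·h/BTU
Q = A·ΔT/R = 322.7 × 63.79 / 29.283 = 702.96 BTU/h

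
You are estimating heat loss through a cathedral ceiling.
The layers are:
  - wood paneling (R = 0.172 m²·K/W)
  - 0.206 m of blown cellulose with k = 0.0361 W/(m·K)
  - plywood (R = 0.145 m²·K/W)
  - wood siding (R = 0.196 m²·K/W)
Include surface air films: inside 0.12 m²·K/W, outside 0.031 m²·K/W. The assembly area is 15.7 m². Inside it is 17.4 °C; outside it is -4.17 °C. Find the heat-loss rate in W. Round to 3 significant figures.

53.2 W

0.206/0.0361 = 5.706
R_total = 0.12 + 0.172 + 5.706 + 0.145 + 0.196 + 0.031 = 6.37 m²·K/W
Q = A·ΔT/R = 15.7 × (17.4 − (-4.17)) / 6.37 = 53.16 W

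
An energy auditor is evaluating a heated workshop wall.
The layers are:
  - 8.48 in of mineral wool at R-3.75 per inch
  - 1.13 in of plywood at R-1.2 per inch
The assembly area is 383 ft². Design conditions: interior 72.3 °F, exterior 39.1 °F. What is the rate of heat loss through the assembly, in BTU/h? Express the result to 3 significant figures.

8.48 × 3.75 = 31.8
1.13 × 1.2 = 1.356
R_total = 31.8 + 1.356 = 33.16 ft²·°F·h/BTU
Q = A·ΔT/R = 383 × (72.3 − 39.1) / 33.16 = 383.5 BTU/h

384 BTU/h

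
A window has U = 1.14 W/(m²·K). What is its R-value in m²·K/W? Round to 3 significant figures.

0.877 m²·K/W

R = 1/U = 1/1.14 = 0.8772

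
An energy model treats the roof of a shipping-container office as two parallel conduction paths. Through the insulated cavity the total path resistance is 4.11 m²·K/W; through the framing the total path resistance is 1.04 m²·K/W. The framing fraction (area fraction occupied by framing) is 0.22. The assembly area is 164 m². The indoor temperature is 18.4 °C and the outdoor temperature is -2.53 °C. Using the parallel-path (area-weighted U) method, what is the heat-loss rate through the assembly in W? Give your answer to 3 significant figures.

U_eff = 0.78/4.11 + 0.22/1.04 = 0.1898 + 0.2115 = 0.4013
R_eff = 1/U_eff = 2.492 m²·K/W
Q = 164 × (18.4 − (-2.53)) / 2.492 = 1378 W

1380 W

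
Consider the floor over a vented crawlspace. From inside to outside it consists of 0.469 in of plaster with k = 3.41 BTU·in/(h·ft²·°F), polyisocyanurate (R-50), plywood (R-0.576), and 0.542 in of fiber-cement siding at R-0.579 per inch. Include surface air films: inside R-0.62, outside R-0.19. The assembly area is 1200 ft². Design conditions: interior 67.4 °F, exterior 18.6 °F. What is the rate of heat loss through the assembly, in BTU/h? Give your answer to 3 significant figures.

0.469/3.41 = 0.1375
0.542 × 0.579 = 0.3138
R_total = 0.62 + 0.1375 + 50 + 0.576 + 0.3138 + 0.19 = 51.84 ft²·°F·h/BTU
Q = A·ΔT/R = 1200 × (67.4 − 18.6) / 51.84 = 1130 BTU/h

1130 BTU/h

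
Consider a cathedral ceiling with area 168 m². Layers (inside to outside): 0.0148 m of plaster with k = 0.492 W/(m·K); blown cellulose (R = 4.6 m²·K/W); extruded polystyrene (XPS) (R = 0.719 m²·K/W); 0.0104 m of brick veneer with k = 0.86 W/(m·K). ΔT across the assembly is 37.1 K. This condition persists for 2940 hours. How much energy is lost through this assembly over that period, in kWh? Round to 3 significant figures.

0.0148/0.492 = 0.03008
0.0104/0.86 = 0.01209
R_total = 0.03008 + 4.6 + 0.719 + 0.01209 = 5.361 m²·K/W
Q = 168 × 37.1 / 5.361 = 1163 W
E = 1163 W × 2940 h / 1000 = 3418 kWh

3420 kWh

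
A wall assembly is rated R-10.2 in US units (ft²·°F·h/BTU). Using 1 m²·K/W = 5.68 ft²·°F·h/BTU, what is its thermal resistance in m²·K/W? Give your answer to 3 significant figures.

R_SI = 10.2/5.68 = 1.796

1.80 m²·K/W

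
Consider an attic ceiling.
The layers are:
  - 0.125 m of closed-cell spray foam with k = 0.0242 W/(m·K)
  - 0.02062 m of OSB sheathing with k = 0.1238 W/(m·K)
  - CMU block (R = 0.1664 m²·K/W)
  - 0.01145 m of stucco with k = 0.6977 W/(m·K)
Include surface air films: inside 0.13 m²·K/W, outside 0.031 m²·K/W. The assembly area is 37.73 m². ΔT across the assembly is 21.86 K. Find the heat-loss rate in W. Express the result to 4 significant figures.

0.125/0.0242 = 5.1653
0.02062/0.1238 = 0.16656
0.01145/0.6977 = 0.016411
R_total = 0.13 + 5.1653 + 0.16656 + 0.1664 + 0.016411 + 0.031 = 5.6757 m²·K/W
Q = A·ΔT/R = 37.73 × 21.86 / 5.6757 = 145.32 W

145.3 W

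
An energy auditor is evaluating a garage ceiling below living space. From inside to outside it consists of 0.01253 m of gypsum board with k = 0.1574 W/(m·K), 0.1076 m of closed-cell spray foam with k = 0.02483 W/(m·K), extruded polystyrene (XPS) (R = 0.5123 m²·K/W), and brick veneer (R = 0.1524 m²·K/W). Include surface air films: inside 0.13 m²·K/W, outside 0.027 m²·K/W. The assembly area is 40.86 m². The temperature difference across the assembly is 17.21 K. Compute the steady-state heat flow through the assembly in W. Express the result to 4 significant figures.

0.01253/0.1574 = 0.079606
0.1076/0.02483 = 4.3335
R_total = 0.13 + 0.079606 + 4.3335 + 0.5123 + 0.1524 + 0.027 = 5.2348 m²·K/W
Q = A·ΔT/R = 40.86 × 17.21 / 5.2348 = 134.33 W

134.3 W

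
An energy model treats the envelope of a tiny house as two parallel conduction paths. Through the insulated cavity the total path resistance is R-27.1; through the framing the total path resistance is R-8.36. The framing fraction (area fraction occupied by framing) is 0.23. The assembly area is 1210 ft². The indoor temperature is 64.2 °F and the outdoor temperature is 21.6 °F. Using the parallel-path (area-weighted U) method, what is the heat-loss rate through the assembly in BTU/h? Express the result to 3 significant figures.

U_eff = 0.77/27.1 + 0.23/8.36 = 0.02841 + 0.02751 = 0.05593
R_eff = 1/U_eff = 17.88 ft²·°F·h/BTU
Q = 1210 × (64.2 − 21.6) / 17.88 = 2883 BTU/h

2880 BTU/h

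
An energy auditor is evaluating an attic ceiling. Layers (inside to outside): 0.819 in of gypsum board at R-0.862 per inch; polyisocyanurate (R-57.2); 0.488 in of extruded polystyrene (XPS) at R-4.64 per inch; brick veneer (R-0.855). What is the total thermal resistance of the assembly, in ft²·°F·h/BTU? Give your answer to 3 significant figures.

61.0 ft²·°F·h/BTU

0.819 × 0.862 = 0.706
0.488 × 4.64 = 2.264
R_total = 0.706 + 57.2 + 2.264 + 0.855 = 61.03 ft²·°F·h/BTU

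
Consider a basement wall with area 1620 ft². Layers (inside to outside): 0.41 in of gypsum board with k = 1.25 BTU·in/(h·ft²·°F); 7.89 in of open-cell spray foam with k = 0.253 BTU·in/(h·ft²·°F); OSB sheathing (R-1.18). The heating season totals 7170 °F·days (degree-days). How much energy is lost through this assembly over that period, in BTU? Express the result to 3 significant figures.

8530000 BTU

0.41/1.25 = 0.328
7.89/0.253 = 31.19
R_total = 0.328 + 31.19 + 1.18 = 32.69 ft²·°F·h/BTU
E = A × HDD × 24 / R = 1620 × 7170 × 24 / 32.69 = 8527000 BTU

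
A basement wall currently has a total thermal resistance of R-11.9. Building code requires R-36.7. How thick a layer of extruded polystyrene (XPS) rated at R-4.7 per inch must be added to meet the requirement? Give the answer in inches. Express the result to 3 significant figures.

5.28 in

ΔR = 36.7 − 11.9 = 24.8 ft²·°F·h/BTU
L = ΔR / (R/in) = 24.8/4.7 = 5.277 in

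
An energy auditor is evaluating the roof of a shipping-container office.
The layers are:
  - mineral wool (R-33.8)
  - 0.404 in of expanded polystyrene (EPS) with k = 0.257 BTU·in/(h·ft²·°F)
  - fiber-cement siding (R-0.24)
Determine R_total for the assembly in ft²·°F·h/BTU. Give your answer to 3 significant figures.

0.404/0.257 = 1.572
R_total = 33.8 + 1.572 + 0.24 = 35.61 ft²·°F·h/BTU

35.6 ft²·°F·h/BTU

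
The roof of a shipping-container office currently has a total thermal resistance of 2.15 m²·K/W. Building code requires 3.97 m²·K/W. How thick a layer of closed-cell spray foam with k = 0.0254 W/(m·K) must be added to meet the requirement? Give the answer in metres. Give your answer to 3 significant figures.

ΔR = 3.97 − 2.15 = 1.82 m²·K/W
L = ΔR × k = 1.82 × 0.0254 = 0.04623 m

0.0462 m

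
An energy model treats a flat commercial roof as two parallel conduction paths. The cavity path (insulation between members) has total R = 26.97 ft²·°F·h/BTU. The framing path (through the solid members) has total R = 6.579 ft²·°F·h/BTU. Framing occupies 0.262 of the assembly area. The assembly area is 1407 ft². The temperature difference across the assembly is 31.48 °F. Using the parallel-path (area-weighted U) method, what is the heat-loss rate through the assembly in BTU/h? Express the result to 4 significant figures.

2976 BTU/h

U_eff = 0.738/26.97 + 0.262/6.579 = 0.027364 + 0.039824 = 0.067187
R_eff = 1/U_eff = 14.884 ft²·°F·h/BTU
Q = 1407 × 31.48 / 14.884 = 2975.9 BTU/h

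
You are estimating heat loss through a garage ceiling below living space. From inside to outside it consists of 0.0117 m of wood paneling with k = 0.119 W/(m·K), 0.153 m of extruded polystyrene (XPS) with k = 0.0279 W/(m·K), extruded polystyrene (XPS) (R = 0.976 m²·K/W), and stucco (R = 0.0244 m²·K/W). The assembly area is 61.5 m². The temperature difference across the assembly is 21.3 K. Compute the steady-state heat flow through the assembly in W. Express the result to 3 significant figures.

0.0117/0.119 = 0.09832
0.153/0.0279 = 5.484
R_total = 0.09832 + 5.484 + 0.976 + 0.0244 = 6.583 m²·K/W
Q = A·ΔT/R = 61.5 × 21.3 / 6.583 = 199 W

199 W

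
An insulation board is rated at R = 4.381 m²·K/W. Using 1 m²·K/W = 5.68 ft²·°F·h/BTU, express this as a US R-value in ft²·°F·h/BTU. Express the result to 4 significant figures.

24.88 ft²·°F·h/BTU

R_US = 4.381 × 5.68 = 24.884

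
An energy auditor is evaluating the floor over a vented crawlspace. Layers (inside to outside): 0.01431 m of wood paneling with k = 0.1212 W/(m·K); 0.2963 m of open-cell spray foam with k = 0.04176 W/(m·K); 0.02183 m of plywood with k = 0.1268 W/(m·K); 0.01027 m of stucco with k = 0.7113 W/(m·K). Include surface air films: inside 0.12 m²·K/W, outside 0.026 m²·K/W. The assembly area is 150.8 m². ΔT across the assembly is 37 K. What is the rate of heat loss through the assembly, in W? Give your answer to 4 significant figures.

739.4 W

0.01431/0.1212 = 0.11807
0.2963/0.04176 = 7.0953
0.02183/0.1268 = 0.17216
0.01027/0.7113 = 0.014438
R_total = 0.12 + 0.11807 + 7.0953 + 0.17216 + 0.014438 + 0.026 = 7.546 m²·K/W
Q = A·ΔT/R = 150.8 × 37 / 7.546 = 739.41 W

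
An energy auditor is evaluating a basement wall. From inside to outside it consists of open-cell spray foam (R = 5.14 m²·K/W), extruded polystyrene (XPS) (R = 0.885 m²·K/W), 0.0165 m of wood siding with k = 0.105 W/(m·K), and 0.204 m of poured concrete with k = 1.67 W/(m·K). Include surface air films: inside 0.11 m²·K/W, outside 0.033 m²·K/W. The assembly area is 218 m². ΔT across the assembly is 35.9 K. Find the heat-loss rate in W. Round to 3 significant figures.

0.0165/0.105 = 0.1571
0.204/1.67 = 0.1222
R_total = 0.11 + 5.14 + 0.885 + 0.1571 + 0.1222 + 0.033 = 6.447 m²·K/W
Q = A·ΔT/R = 218 × 35.9 / 6.447 = 1214 W

1210 W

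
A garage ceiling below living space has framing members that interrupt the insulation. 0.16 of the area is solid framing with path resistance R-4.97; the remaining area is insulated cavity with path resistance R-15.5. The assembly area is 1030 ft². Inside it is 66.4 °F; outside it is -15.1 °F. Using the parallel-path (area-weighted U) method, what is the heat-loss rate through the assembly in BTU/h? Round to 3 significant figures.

U_eff = 0.84/15.5 + 0.16/4.97 = 0.05419 + 0.03219 = 0.08639
R_eff = 1/U_eff = 11.58 ft²·°F·h/BTU
Q = 1030 × (66.4 − (-15.1)) / 11.58 = 7252 BTU/h

7250 BTU/h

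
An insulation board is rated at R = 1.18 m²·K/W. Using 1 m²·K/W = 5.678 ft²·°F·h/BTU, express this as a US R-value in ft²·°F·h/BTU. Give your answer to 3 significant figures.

R_US = 1.18 × 5.678 = 6.7

6.70 ft²·°F·h/BTU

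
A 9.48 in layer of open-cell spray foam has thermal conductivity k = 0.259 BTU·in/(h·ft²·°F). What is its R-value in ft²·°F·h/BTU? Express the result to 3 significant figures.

36.6 ft²·°F·h/BTU

R = L/k = 9.48/0.259 = 36.6 ft²·°F·h/BTU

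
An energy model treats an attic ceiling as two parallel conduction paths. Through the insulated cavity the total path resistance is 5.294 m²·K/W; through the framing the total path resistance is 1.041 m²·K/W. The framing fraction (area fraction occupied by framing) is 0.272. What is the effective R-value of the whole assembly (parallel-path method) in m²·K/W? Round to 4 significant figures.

2.508 m²·K/W

U_eff = 0.728/5.294 + 0.272/1.041 = 0.13751 + 0.26129 = 0.3988
R_eff = 1/U_eff = 2.5075 m²·K/W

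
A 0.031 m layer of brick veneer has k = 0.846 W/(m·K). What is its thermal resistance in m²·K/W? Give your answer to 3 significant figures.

0.0366 m²·K/W

R = L/k = 0.031/0.846 = 0.03664 m²·K/W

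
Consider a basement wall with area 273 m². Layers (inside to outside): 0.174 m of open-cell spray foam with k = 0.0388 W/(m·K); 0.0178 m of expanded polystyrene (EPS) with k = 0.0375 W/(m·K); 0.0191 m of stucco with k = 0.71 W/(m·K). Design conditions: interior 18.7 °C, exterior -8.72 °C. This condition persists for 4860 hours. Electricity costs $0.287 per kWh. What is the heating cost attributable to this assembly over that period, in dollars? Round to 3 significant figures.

2090 dollars

0.174/0.0388 = 4.485
0.0178/0.0375 = 0.4747
0.0191/0.71 = 0.0269
R_total = 4.485 + 0.4747 + 0.0269 = 4.986 m²·K/W
Q = 273 × (18.7 − (-8.72)) / 4.986 = 1501 W
E = 1501 W × 4860 h / 1000 = 7296 kWh
Cost = 7296 × 0.287 = $2094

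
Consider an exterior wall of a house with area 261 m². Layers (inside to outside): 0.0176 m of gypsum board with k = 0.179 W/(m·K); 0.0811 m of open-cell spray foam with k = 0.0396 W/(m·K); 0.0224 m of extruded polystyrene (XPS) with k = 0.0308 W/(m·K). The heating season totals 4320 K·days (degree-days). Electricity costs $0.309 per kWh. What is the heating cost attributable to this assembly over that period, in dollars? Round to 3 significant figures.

2910 dollars

0.0176/0.179 = 0.09832
0.0811/0.0396 = 2.048
0.0224/0.0308 = 0.7273
R_total = 0.09832 + 2.048 + 0.7273 = 2.874 m²·K/W
E = A × HDD × 24 / R / 1000 = 261 × 4320 × 24 / 2.874 / 1000 = 9417 kWh
Cost = 9417 × 0.309 = $2910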